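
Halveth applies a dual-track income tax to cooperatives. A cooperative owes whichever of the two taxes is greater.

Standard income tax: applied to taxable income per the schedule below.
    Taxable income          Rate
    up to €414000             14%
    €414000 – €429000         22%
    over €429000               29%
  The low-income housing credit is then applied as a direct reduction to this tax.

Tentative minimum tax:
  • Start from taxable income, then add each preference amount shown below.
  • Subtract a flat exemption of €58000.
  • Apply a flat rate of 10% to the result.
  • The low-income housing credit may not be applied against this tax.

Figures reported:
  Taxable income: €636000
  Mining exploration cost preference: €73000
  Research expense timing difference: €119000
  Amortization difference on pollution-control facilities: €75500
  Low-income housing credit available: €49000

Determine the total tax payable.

€84550

Tentative minimum tax:
  Adjusted income: €636000 + €73000 + €119000 + €75500 = €903500
  Less exemption €58000 → base €845500
  €845500 × 10% = €84550

Standard income tax:
  €414000 × 14% = €57960
  €15000 × 22% = €3300
  €207000 × 29% = €60030
  → €121290
  Less low-income housing credit €49000 → €72290

€84550 > €72290, so the tentative minimum tax is the binding amount.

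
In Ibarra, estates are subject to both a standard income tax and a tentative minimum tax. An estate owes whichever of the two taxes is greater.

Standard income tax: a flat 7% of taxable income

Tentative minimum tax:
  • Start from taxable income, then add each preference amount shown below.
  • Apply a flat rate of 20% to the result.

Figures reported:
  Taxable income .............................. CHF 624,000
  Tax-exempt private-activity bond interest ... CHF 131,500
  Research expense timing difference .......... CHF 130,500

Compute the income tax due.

Standard income tax:
  CHF 624,000 × 7% = CHF 43,680

Tentative minimum tax:
  Adjusted income: CHF 624,000 + CHF 131,500 + CHF 130,500 = CHF 886,000
  CHF 886,000 × 20% = CHF 177,200

CHF 177,200 > CHF 43,680, so the tentative minimum tax is the binding amount.

CHF 177,200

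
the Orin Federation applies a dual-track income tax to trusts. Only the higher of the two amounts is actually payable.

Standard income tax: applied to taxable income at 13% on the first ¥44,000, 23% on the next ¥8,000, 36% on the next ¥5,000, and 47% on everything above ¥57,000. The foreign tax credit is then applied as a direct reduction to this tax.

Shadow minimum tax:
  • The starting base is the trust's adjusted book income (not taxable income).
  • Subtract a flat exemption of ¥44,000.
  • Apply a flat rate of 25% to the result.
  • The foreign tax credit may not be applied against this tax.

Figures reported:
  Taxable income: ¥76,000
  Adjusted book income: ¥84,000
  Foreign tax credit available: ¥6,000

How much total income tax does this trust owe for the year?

¥12,290

Shadow minimum tax:
  Base (adjusted book income): ¥84,000
  Less exemption ¥44,000 → base ¥40,000
  ¥40,000 × 25% = ¥10,000

Standard income tax:
  ¥44,000 × 13% = ¥5,720
  ¥8,000 × 23% = ¥1,840
  ¥5,000 × 36% = ¥1,800
  ¥19,000 × 47% = ¥8,930
  → ¥18,290
  Less foreign tax credit ¥6,000 → ¥12,290

¥12,290 > ¥10,000, so the standard income tax governs.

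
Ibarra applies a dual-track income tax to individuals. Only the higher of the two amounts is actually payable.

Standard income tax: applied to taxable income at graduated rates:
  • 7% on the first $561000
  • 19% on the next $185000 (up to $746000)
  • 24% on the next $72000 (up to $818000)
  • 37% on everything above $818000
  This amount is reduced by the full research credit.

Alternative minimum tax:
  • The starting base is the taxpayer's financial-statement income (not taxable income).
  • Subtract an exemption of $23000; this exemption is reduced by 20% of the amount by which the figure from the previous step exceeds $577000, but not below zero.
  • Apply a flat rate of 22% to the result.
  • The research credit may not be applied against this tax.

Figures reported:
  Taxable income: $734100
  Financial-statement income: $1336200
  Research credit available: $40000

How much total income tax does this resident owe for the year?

Alternative minimum tax:
  Base (financial-statement income): $1336200
  Exemption: 20% × ($1336200 − $577000) = $151840 ≥ $23000, so the exemption is fully phased out
  Base: $1336200 − $0 = $1336200
  $1336200 × 22% = $293964

Standard income tax:
  $561000 × 7% = $39270
  $173100 × 19% = $32889
  → $72159
  Less research credit $40000 → $32159

$293964 > $32159, so the alternative minimum tax is the binding amount.

$293964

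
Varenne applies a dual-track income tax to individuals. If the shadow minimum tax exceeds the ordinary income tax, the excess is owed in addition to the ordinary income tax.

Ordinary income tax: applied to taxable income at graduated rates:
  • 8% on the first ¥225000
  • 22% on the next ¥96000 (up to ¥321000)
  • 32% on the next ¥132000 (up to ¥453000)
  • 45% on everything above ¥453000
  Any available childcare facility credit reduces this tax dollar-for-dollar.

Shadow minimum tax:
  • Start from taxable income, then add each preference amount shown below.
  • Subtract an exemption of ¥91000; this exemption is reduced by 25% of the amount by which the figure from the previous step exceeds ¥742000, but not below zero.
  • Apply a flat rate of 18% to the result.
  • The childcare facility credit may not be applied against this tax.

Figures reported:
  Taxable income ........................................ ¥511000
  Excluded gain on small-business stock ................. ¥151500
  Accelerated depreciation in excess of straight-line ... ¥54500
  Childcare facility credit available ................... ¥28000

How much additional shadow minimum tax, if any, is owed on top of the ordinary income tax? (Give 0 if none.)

¥33220

Shadow minimum tax:
  Adjusted income: ¥511000 + ¥151500 + ¥54500 = ¥717000
  Exemption: ¥717000 ≤ ¥742000, so full ¥91000 applies
  Base: ¥717000 − ¥91000 = ¥626000
  ¥626000 × 18% = ¥112680

Ordinary income tax:
  ¥225000 × 8% = ¥18000
  ¥96000 × 22% = ¥21120
  ¥132000 × 32% = ¥42240
  ¥58000 × 45% = ¥26100
  → ¥107460
  Less childcare facility credit ¥28000 → ¥79460

Excess of shadow minimum tax over ordinary income tax: ¥112680 − ¥79460 = ¥33220.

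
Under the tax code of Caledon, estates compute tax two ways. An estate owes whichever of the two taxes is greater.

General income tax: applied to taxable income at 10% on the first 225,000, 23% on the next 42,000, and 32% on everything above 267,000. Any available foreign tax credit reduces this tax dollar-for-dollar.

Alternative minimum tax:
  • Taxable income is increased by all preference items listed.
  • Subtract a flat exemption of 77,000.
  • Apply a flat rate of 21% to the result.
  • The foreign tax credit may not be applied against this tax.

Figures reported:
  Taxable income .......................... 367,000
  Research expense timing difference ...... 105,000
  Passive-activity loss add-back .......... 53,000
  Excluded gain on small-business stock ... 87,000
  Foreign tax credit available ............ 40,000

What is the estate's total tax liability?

Alternative minimum tax:
  Adjusted income: 367,000 + 105,000 + 53,000 + 87,000 = 612,000
  Less exemption 77,000 → base 535,000
  535,000 × 21% = 112,350

General income tax:
  225,000 × 10% = 22,500
  42,000 × 23% = 9,660
  100,000 × 32% = 32,000
  → 64,160
  Less foreign tax credit 40,000 → 24,160

112,350 > 24,160, so the alternative minimum tax is the binding amount.

112,350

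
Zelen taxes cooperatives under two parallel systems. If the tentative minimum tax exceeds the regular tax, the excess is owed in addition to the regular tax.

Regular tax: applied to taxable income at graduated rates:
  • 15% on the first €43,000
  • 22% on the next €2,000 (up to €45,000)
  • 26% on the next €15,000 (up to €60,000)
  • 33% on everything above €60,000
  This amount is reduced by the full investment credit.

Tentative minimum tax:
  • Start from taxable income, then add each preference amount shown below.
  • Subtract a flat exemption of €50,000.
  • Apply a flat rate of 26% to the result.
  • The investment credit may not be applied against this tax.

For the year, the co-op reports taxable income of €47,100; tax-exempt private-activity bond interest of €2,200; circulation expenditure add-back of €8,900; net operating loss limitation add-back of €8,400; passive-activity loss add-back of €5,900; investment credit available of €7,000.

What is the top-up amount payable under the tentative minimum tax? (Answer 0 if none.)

€5,414

Tentative minimum tax:
  Adjusted income: €47,100 + €2,200 + €8,900 + €8,400 + €5,900 = €72,500
  Less exemption €50,000 → base €22,500
  €22,500 × 26% = €5,850

Regular tax:
  €43,000 × 15% = €6,450
  €2,000 × 22% = €440
  €2,100 × 26% = €546
  → €7,436
  Less investment credit €7,000 → €436

Excess of tentative minimum tax over regular tax: €5,850 − €436 = €5,414.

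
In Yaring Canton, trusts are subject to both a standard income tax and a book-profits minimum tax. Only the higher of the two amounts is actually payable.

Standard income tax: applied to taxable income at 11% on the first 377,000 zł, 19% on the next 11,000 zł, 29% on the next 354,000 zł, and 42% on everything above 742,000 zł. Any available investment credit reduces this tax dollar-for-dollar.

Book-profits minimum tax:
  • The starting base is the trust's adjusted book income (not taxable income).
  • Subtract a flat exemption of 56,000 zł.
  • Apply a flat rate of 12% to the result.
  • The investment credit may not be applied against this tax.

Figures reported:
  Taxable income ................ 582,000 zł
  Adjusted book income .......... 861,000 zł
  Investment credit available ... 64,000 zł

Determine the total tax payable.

96,600 zł

Book-profits minimum tax:
  Base (adjusted book income): 861,000 zł
  Less exemption 56,000 zł → base 805,000 zł
  805,000 zł × 12% = 96,600 zł

Standard income tax:
  377,000 zł × 11% = 41,470 zł
  11,000 zł × 19% = 2,090 zł
  194,000 zł × 29% = 56,260 zł
  → 99,820 zł
  Less investment credit 64,000 zł → 35,820 zł

96,600 zł > 35,820 zł, so the book-profits minimum tax is the binding amount.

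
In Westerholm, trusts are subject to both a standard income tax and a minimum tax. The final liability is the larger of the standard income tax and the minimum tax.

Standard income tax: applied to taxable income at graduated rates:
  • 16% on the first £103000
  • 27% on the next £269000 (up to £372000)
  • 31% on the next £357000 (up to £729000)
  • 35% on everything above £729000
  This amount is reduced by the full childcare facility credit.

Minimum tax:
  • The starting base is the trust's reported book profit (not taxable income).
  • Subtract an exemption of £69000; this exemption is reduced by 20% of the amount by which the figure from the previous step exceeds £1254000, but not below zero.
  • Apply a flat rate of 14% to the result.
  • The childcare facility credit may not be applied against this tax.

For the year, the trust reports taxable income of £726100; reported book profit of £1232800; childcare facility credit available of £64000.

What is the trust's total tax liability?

£162932

Minimum tax:
  Base (reported book profit): £1232800
  Exemption: £1232800 ≤ £1254000, so full £69000 applies
  Base: £1232800 − £69000 = £1163800
  £1163800 × 14% = £162932

Standard income tax:
  £103000 × 16% = £16480
  £269000 × 27% = £72630
  £354100 × 31% = £109771
  → £198881
  Less childcare facility credit £64000 → £134881

£162932 > £134881, so the minimum tax is the binding amount.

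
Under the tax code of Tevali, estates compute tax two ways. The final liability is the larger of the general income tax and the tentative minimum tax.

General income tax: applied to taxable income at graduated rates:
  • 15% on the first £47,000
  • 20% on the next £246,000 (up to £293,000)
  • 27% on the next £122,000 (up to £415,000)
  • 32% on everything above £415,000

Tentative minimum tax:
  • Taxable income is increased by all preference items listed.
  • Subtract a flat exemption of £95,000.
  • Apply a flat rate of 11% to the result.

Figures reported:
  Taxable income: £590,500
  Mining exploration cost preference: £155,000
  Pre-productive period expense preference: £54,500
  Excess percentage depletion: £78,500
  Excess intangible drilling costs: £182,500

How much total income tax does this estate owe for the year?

General income tax:
  £47,000 × 15% = £7,050
  £246,000 × 20% = £49,200
  £122,000 × 27% = £32,940
  £175,500 × 32% = £56,160
  → £145,350

Tentative minimum tax:
  Adjusted income: £590,500 + £155,000 + £54,500 + £78,500 + £182,500 = £1,061,000
  Less exemption £95,000 → base £966,000
  £966,000 × 11% = £106,260

£145,350 > £106,260, so the general income tax governs.

£145,350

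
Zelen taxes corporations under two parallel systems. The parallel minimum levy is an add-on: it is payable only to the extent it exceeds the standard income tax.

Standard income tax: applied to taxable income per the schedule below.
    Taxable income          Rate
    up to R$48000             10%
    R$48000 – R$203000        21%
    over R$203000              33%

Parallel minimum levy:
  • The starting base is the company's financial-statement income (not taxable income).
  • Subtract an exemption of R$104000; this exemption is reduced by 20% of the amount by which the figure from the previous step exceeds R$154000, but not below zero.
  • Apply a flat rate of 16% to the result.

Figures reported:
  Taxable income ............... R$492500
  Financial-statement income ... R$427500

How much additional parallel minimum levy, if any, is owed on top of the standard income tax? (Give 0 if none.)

R$0

Standard income tax:
  R$48000 × 10% = R$4800
  R$155000 × 21% = R$32550
  R$289500 × 33% = R$95535
  → R$132885

Parallel minimum levy:
  Base (financial-statement income): R$427500
  Exemption: R$104000 − 20% × (R$427500 − R$154000) = R$104000 − R$54700 = R$49300
  Base: R$427500 − R$49300 = R$378200
  R$378200 × 16% = R$60512

R$60512 ≤ R$132885, so no add-on is due.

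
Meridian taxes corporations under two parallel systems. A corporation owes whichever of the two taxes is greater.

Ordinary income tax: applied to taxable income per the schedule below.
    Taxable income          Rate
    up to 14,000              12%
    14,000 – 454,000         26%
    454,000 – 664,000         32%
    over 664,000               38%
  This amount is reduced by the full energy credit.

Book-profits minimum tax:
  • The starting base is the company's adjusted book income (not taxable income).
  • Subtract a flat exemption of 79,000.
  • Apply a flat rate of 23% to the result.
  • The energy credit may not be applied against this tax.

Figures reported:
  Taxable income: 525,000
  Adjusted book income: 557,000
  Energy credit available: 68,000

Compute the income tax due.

Ordinary income tax:
  14,000 × 12% = 1,680
  440,000 × 26% = 114,400
  71,000 × 32% = 22,720
  → 138,800
  Less energy credit 68,000 → 70,800

Book-profits minimum tax:
  Base (adjusted book income): 557,000
  Less exemption 79,000 → base 478,000
  478,000 × 23% = 109,940

109,940 > 70,800, so the book-profits minimum tax is the binding amount.

109,940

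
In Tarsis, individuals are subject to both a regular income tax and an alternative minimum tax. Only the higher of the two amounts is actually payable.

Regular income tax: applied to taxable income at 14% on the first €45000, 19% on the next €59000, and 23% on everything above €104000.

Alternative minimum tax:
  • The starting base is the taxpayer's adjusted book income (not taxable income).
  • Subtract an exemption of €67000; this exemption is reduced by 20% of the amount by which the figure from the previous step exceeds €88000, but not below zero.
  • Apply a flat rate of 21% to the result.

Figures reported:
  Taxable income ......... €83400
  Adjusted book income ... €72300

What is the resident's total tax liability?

Regular income tax:
  €45000 × 14% = €6300
  €38400 × 19% = €7296
  → €13596

Alternative minimum tax:
  Base (adjusted book income): €72300
  Exemption: €72300 ≤ €88000, so full €67000 applies
  Base: €72300 − €67000 = €5300
  €5300 × 21% = €1113

€13596 > €1113, so the regular income tax governs.

€13596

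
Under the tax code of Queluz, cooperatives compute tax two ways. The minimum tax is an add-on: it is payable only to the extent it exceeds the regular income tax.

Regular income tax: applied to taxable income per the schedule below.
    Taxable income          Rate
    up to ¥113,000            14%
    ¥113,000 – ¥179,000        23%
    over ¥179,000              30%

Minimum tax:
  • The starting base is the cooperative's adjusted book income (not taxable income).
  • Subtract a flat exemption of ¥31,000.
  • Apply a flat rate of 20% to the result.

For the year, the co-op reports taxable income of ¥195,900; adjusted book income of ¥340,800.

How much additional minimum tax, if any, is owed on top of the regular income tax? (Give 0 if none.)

¥25,890

Minimum tax:
  Base (adjusted book income): ¥340,800
  Less exemption ¥31,000 → base ¥309,800
  ¥309,800 × 20% = ¥61,960

Regular income tax:
  ¥113,000 × 14% = ¥15,820
  ¥66,000 × 23% = ¥15,180
  ¥16,900 × 30% = ¥5,070
  → ¥36,070

Excess of minimum tax over regular income tax: ¥61,960 − ¥36,070 = ¥25,890.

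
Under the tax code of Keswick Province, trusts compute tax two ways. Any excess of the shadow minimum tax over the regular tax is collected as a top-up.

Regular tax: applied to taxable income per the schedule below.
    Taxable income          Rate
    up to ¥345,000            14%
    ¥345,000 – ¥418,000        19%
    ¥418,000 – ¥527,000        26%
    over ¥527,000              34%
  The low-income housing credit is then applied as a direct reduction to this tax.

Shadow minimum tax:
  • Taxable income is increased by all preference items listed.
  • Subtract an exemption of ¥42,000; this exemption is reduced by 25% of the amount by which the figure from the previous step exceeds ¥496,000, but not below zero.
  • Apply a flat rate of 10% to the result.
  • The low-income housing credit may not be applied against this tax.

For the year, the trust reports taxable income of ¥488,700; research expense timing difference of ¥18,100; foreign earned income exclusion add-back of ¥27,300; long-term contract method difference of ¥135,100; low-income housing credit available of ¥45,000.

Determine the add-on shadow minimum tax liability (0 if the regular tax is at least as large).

Shadow minimum tax:
  Adjusted income: ¥488,700 + ¥18,100 + ¥27,300 + ¥135,100 = ¥669,200
  Exemption: 25% × (¥669,200 − ¥496,000) = ¥43,300 ≥ ¥42,000, so the exemption is fully phased out
  Base: ¥669,200 − ¥0 = ¥669,200
  ¥669,200 × 10% = ¥66,920

Regular tax:
  ¥345,000 × 14% = ¥48,300
  ¥73,000 × 19% = ¥13,870
  ¥70,700 × 26% = ¥18,382
  → ¥80,552
  Less low-income housing credit ¥45,000 → ¥35,552

Excess of shadow minimum tax over regular tax: ¥66,920 − ¥35,552 = ¥31,368.

¥31,368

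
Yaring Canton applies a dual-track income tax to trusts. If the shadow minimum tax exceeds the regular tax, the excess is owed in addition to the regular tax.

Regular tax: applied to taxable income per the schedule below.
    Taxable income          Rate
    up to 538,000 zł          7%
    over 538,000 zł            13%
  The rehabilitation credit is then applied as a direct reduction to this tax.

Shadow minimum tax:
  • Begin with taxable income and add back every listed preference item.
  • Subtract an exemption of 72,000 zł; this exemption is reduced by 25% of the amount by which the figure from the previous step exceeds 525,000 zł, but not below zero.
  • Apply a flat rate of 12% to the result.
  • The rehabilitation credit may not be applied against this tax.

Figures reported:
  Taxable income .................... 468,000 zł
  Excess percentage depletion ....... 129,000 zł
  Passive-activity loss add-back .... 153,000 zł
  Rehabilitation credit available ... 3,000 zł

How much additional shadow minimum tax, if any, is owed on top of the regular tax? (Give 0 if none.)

Regular tax:
  468,000 zł × 7% = 32,760 zł
  Less rehabilitation credit 3,000 zł → 29,760 zł

Shadow minimum tax:
  Adjusted income: 468,000 zł + 129,000 zł + 153,000 zł = 750,000 zł
  Exemption: 72,000 zł − 25% × (750,000 zł − 525,000 zł) = 72,000 zł − 56,250 zł = 15,750 zł
  Base: 750,000 zł − 15,750 zł = 734,250 zł
  734,250 zł × 12% = 88,110 zł

Excess of shadow minimum tax over regular tax: 88,110 zł − 29,760 zł = 58,350 zł.

58,350 zł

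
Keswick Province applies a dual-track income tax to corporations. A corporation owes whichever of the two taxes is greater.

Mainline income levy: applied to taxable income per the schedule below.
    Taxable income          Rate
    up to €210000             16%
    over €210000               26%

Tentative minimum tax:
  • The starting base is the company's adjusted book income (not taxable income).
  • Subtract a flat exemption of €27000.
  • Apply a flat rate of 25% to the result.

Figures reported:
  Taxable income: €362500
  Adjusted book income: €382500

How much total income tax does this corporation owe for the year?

€88875

Tentative minimum tax:
  Base (adjusted book income): €382500
  Less exemption €27000 → base €355500
  €355500 × 25% = €88875

Mainline income levy:
  €210000 × 16% = €33600
  €152500 × 26% = €39650
  → €73250

€88875 > €73250, so the tentative minimum tax is the binding amount.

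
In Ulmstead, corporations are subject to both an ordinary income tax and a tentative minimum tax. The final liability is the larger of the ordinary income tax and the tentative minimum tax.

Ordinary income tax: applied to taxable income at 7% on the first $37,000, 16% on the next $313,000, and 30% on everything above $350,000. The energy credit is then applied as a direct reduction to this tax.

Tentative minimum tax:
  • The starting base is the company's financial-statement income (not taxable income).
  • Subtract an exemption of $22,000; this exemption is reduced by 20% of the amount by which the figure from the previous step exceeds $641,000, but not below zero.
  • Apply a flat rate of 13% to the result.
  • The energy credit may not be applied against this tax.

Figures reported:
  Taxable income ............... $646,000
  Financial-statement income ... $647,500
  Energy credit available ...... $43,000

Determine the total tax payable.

$98,470

Ordinary income tax:
  $37,000 × 7% = $2,590
  $313,000 × 16% = $50,080
  $296,000 × 30% = $88,800
  → $141,470
  Less energy credit $43,000 → $98,470

Tentative minimum tax:
  Base (financial-statement income): $647,500
  Exemption: $22,000 − 20% × ($647,500 − $641,000) = $22,000 − $1,300 = $20,700
  Base: $647,500 − $20,700 = $626,800
  $626,800 × 13% = $81,484

$98,470 > $81,484, so the ordinary income tax governs.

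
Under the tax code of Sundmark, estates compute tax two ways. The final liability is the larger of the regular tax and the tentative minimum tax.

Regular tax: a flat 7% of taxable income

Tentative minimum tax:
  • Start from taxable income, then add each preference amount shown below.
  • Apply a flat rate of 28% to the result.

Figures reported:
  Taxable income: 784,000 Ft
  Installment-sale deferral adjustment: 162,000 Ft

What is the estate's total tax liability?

Regular tax:
  784,000 Ft × 7% = 54,880 Ft

Tentative minimum tax:
  Adjusted income: 784,000 Ft + 162,000 Ft = 946,000 Ft
  946,000 Ft × 28% = 264,880 Ft

264,880 Ft > 54,880 Ft, so the tentative minimum tax is the binding amount.

264,880 Ft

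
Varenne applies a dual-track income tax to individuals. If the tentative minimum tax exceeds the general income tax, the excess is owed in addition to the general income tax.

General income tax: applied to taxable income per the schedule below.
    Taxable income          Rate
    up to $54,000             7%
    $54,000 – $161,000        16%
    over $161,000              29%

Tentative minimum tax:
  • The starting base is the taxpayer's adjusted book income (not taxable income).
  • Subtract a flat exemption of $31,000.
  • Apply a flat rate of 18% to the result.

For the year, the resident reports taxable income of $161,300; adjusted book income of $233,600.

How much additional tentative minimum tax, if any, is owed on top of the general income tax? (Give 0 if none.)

Tentative minimum tax:
  Base (adjusted book income): $233,600
  Less exemption $31,000 → base $202,600
  $202,600 × 18% = $36,468

General income tax:
  $54,000 × 7% = $3,780
  $107,000 × 16% = $17,120
  $300 × 29% = $87
  → $20,987

Excess of tentative minimum tax over general income tax: $36,468 − $20,987 = $15,481.

$15,481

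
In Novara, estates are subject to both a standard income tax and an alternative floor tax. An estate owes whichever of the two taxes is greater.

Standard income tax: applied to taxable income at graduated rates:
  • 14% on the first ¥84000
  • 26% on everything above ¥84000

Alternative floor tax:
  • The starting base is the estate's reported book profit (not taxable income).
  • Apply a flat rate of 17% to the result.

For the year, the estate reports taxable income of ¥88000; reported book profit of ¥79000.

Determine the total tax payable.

Alternative floor tax:
  Base (reported book profit): ¥79000
  ¥79000 × 17% = ¥13430

Standard income tax:
  ¥84000 × 14% = ¥11760
  ¥4000 × 26% = ¥1040
  → ¥12800

¥13430 > ¥12800, so the alternative floor tax is the binding amount.

¥13430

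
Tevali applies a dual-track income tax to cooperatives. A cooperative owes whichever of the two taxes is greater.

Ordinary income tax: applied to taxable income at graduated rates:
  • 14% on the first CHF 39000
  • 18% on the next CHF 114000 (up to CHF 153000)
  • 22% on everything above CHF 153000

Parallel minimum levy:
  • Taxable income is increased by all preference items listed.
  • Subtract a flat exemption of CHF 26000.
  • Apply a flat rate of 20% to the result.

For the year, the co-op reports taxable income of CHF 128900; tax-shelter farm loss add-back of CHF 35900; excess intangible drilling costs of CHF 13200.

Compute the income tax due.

CHF 30400

Parallel minimum levy:
  Adjusted income: CHF 128900 + CHF 35900 + CHF 13200 = CHF 178000
  Less exemption CHF 26000 → base CHF 152000
  CHF 152000 × 20% = CHF 30400

Ordinary income tax:
  CHF 39000 × 14% = CHF 5460
  CHF 89900 × 18% = CHF 16182
  → CHF 21642

CHF 30400 > CHF 21642, so the parallel minimum levy is the binding amount.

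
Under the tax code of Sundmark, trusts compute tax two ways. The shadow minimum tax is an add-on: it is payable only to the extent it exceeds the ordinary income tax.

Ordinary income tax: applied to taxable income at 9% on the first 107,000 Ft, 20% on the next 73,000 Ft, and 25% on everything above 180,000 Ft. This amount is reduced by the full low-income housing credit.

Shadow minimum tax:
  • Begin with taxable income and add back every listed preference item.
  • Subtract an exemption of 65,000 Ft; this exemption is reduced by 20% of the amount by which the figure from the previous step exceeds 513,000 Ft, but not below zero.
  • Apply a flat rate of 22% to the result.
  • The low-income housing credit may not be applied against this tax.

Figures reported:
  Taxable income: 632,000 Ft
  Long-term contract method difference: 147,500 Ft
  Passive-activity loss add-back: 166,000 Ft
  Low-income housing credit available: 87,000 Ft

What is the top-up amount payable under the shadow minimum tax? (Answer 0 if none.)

157,780 Ft

Shadow minimum tax:
  Adjusted income: 632,000 Ft + 147,500 Ft + 166,000 Ft = 945,500 Ft
  Exemption: 20% × (945,500 Ft − 513,000 Ft) = 86,500 Ft ≥ 65,000 Ft, so the exemption is fully phased out
  Base: 945,500 Ft − 0 Ft = 945,500 Ft
  945,500 Ft × 22% = 208,010 Ft

Ordinary income tax:
  107,000 Ft × 9% = 9,630 Ft
  73,000 Ft × 20% = 14,600 Ft
  452,000 Ft × 25% = 113,000 Ft
  → 137,230 Ft
  Less low-income housing credit 87,000 Ft → 50,230 Ft

Excess of shadow minimum tax over ordinary income tax: 208,010 Ft − 50,230 Ft = 157,780 Ft.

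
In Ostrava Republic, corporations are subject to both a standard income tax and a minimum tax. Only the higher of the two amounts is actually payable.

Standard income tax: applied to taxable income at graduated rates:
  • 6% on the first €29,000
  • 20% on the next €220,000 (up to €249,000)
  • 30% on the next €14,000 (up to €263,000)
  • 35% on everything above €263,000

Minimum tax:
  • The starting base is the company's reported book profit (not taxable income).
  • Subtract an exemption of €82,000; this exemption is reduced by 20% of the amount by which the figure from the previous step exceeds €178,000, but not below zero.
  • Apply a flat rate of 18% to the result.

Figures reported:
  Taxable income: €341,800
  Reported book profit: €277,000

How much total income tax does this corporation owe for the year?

Standard income tax:
  €29,000 × 6% = €1,740
  €220,000 × 20% = €44,000
  €14,000 × 30% = €4,200
  €78,800 × 35% = €27,580
  → €77,520

Minimum tax:
  Base (reported book profit): €277,000
  Exemption: €82,000 − 20% × (€277,000 − €178,000) = €82,000 − €19,800 = €62,200
  Base: €277,000 − €62,200 = €214,800
  €214,800 × 18% = €38,664

€77,520 > €38,664, so the standard income tax governs.

€77,520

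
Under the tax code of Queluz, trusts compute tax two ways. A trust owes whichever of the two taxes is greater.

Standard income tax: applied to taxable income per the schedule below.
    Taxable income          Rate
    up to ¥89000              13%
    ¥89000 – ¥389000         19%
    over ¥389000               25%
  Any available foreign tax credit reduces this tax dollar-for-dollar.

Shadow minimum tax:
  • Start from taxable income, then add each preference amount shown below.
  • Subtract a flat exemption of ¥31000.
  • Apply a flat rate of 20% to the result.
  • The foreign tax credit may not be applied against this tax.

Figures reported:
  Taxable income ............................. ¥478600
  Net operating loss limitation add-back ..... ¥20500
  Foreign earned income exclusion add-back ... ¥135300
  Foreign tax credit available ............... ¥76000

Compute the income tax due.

Shadow minimum tax:
  Adjusted income: ¥478600 + ¥20500 + ¥135300 = ¥634400
  Less exemption ¥31000 → base ¥603400
  ¥603400 × 20% = ¥120680

Standard income tax:
  ¥89000 × 13% = ¥11570
  ¥300000 × 19% = ¥57000
  ¥89600 × 25% = ¥22400
  → ¥90970
  Less foreign tax credit ¥76000 → ¥14970

¥120680 > ¥14970, so the shadow minimum tax is the binding amount.

¥120680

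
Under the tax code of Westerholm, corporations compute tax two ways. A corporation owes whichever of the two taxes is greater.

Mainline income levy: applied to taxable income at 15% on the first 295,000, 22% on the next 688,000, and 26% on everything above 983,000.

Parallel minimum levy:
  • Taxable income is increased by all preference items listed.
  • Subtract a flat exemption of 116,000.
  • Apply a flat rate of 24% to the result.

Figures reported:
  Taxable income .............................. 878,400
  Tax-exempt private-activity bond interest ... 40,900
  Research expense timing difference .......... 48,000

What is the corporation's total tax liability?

204,312

Mainline income levy:
  295,000 × 15% = 44,250
  583,400 × 22% = 128,348
  → 172,598

Parallel minimum levy:
  Adjusted income: 878,400 + 40,900 + 48,000 = 967,300
  Less exemption 116,000 → base 851,300
  851,300 × 24% = 204,312

204,312 > 172,598, so the parallel minimum levy is the binding amount.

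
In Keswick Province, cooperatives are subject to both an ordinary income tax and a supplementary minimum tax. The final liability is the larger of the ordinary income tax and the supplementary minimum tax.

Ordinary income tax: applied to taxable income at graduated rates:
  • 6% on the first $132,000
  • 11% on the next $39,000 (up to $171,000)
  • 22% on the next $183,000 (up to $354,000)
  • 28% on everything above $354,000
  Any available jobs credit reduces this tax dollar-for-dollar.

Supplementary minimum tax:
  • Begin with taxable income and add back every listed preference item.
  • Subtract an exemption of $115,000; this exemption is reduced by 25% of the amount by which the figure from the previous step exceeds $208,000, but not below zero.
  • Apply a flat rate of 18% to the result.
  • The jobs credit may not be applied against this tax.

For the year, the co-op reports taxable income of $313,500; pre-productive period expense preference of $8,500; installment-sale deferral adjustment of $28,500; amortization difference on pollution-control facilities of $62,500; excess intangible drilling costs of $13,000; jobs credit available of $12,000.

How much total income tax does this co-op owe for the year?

$65,790

Ordinary income tax:
  $132,000 × 6% = $7,920
  $39,000 × 11% = $4,290
  $142,500 × 22% = $31,350
  → $43,560
  Less jobs credit $12,000 → $31,560

Supplementary minimum tax:
  Adjusted income: $313,500 + $8,500 + $28,500 + $62,500 + $13,000 = $426,000
  Exemption: $115,000 − 25% × ($426,000 − $208,000) = $115,000 − $54,500 = $60,500
  Base: $426,000 − $60,500 = $365,500
  $365,500 × 18% = $65,790

$65,790 > $31,560, so the supplementary minimum tax is the binding amount.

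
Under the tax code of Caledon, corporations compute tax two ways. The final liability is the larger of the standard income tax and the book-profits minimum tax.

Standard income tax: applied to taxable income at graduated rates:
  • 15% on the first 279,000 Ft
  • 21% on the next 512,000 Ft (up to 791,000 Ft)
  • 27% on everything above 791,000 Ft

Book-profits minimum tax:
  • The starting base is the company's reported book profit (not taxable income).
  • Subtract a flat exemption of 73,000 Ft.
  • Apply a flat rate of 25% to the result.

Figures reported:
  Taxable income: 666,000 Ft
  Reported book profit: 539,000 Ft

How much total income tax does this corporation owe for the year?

123,120 Ft

Standard income tax:
  279,000 Ft × 15% = 41,850 Ft
  387,000 Ft × 21% = 81,270 Ft
  → 123,120 Ft

Book-profits minimum tax:
  Base (reported book profit): 539,000 Ft
  Less exemption 73,000 Ft → base 466,000 Ft
  466,000 Ft × 25% = 116,500 Ft

123,120 Ft > 116,500 Ft, so the standard income tax governs.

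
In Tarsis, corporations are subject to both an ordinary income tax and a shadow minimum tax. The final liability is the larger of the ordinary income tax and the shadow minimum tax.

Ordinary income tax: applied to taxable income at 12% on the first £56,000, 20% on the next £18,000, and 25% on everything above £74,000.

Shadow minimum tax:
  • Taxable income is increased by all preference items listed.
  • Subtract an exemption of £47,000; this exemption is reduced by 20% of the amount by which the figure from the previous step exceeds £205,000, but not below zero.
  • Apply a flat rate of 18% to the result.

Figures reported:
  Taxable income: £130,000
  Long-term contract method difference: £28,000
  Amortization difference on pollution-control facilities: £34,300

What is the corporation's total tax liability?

£26,154

Shadow minimum tax:
  Adjusted income: £130,000 + £28,000 + £34,300 = £192,300
  Exemption: £192,300 ≤ £205,000, so full £47,000 applies
  Base: £192,300 − £47,000 = £145,300
  £145,300 × 18% = £26,154

Ordinary income tax:
  £56,000 × 12% = £6,720
  £18,000 × 20% = £3,600
  £56,000 × 25% = £14,000
  → £24,320

£26,154 > £24,320, so the shadow minimum tax is the binding amount.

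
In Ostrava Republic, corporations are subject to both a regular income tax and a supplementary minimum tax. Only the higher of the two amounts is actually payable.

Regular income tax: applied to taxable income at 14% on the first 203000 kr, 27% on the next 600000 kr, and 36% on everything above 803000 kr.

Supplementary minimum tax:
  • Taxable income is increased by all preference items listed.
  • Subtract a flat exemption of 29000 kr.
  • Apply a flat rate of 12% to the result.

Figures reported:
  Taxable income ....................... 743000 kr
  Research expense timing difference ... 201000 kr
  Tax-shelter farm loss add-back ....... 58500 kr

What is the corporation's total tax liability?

Supplementary minimum tax:
  Adjusted income: 743000 kr + 201000 kr + 58500 kr = 1002500 kr
  Less exemption 29000 kr → base 973500 kr
  973500 kr × 12% = 116820 kr

Regular income tax:
  203000 kr × 14% = 28420 kr
  540000 kr × 27% = 145800 kr
  → 174220 kr

174220 kr > 116820 kr, so the regular income tax governs.

174220 kr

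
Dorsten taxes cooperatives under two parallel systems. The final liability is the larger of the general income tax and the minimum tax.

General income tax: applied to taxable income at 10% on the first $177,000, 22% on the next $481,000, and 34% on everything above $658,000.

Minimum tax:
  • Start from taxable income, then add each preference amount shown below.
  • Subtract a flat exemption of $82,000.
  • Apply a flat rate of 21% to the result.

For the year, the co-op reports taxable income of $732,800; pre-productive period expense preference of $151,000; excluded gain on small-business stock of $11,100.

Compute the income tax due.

$170,709

General income tax:
  $177,000 × 10% = $17,700
  $481,000 × 22% = $105,820
  $74,800 × 34% = $25,432
  → $148,952

Minimum tax:
  Adjusted income: $732,800 + $151,000 + $11,100 = $894,900
  Less exemption $82,000 → base $812,900
  $812,900 × 21% = $170,709

$170,709 > $148,952, so the minimum tax is the binding amount.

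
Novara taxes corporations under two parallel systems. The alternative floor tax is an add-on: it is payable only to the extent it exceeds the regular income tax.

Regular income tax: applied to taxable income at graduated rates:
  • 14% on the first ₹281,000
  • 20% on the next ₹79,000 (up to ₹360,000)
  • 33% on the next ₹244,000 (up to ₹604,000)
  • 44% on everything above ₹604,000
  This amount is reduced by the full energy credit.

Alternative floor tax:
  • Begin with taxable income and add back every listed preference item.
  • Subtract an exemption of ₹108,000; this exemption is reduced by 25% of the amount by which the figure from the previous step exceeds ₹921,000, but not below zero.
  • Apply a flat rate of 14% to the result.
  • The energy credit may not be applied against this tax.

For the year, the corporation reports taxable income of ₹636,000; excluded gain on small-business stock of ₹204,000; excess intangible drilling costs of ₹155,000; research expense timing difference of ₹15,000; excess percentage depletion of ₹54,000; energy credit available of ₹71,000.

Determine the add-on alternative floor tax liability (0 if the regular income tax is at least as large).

Alternative floor tax:
  Adjusted income: ₹636,000 + ₹204,000 + ₹155,000 + ₹15,000 + ₹54,000 = ₹1,064,000
  Exemption: ₹108,000 − 25% × (₹1,064,000 − ₹921,000) = ₹108,000 − ₹35,750 = ₹72,250
  Base: ₹1,064,000 − ₹72,250 = ₹991,750
  ₹991,750 × 14% = ₹138,845

Regular income tax:
  ₹281,000 × 14% = ₹39,340
  ₹79,000 × 20% = ₹15,800
  ₹244,000 × 33% = ₹80,520
  ₹32,000 × 44% = ₹14,080
  → ₹149,740
  Less energy credit ₹71,000 → ₹78,740

Excess of alternative floor tax over regular income tax: ₹138,845 − ₹78,740 = ₹60,105.

₹60,105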